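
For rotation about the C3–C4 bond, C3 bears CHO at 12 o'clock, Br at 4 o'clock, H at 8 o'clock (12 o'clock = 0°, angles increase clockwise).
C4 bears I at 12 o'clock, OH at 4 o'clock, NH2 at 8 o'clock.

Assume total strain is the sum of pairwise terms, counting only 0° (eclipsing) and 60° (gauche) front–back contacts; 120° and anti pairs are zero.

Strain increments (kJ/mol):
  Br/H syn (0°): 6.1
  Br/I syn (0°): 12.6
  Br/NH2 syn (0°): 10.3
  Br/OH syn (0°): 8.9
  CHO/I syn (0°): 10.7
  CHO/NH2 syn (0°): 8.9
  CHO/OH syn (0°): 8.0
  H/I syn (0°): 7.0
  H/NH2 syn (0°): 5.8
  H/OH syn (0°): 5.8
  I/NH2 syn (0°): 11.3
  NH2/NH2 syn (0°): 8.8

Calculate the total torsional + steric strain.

25.4 kJ/mol

This conformer (eclipsed): CHO–I eclipsed, Br–OH eclipsed, H–NH2 eclipsed; 10.7 + 8.9 + 5.8 = 25.4 kJ/mol.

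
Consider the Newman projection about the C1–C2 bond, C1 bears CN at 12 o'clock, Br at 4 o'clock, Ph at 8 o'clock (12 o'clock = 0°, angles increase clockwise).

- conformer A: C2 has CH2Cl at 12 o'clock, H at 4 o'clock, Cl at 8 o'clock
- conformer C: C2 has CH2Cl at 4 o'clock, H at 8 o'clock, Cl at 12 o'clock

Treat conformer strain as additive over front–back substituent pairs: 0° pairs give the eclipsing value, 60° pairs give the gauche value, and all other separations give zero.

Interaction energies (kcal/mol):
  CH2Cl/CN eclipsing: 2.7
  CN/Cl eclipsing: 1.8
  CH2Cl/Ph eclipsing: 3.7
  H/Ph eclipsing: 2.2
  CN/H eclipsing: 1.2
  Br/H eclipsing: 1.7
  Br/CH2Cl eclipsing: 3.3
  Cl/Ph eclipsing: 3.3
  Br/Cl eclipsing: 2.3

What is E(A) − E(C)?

+0.4 kcal/mol

A (eclipsed): CN(0°)/CH2Cl(0°) eclipsed 2.7; Br(120°)/H(120°) eclipsed 1.7; Ph(240°)/Cl(240°) eclipsed 3.3 → 7.7 kcal/mol.
C (eclipsed): CN(0°)/Cl(0°) eclipsed 1.8; Br(120°)/CH2Cl(120°) eclipsed 3.3; Ph(240°)/H(240°) eclipsed 2.2 → 7.3 kcal/mol.
E(A) − E(C) = 7.7 − 7.3 = +0.4 kcal/mol.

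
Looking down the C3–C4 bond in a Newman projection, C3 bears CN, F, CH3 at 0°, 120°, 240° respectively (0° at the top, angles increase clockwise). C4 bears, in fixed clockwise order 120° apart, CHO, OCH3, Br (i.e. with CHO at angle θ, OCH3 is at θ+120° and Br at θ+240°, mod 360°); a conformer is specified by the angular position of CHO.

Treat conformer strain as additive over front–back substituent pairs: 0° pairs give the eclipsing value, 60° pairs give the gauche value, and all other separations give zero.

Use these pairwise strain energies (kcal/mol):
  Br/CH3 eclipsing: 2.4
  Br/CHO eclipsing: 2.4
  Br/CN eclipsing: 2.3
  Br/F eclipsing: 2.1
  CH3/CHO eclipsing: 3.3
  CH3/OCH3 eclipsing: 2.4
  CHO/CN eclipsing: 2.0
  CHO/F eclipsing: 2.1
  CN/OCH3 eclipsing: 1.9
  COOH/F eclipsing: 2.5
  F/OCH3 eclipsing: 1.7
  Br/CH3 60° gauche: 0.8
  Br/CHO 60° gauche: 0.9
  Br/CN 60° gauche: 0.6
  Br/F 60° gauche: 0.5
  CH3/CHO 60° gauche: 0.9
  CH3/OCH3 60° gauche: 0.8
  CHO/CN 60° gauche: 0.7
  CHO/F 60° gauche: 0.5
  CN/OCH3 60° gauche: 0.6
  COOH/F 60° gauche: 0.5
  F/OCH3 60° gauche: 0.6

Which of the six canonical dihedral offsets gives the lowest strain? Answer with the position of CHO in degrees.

180°

CHO at 0° is eclipsed. CN at 0° is eclipsed with CHO at 0° (2.0); F at 120° is eclipsed with OCH3 at 120° (1.7); CH3 at 240° is eclipsed with Br at 240° (2.4). Total 6.1 kcal/mol.
CHO at 60° is staggered. CN at 0° is gauche with CHO at 60° (0.7); CN at 0° is gauche with Br at 300° (0.6); F at 120° is gauche with CHO at 60° (0.5); F at 120° is gauche with OCH3 at 180° (0.6); CH3 at 240° is gauche with OCH3 at 180° (0.8); CH3 at 240° is gauche with Br at 300° (0.8). Total 4.0 kcal/mol.
CHO at 120° is eclipsed. CN at 0° is eclipsed with Br at 0° (2.3); F at 120° is eclipsed with CHO at 120° (2.1); CH3 at 240° is eclipsed with OCH3 at 240° (2.4). Total 6.8 kcal/mol.
CHO at 180° is staggered. CN at 0° is gauche with OCH3 at 300° (0.6); CN at 0° is gauche with Br at 60° (0.6); F at 120° is gauche with CHO at 180° (0.5); F at 120° is gauche with Br at 60° (0.5); CH3 at 240° is gauche with CHO at 180° (0.9); CH3 at 240° is gauche with OCH3 at 300° (0.8). Total 3.9 kcal/mol.
CHO at 240° is eclipsed. CN at 0° is eclipsed with OCH3 at 0° (1.9); F at 120° is eclipsed with Br at 120° (2.1); CH3 at 240° is eclipsed with CHO at 240° (3.3). Total 7.3 kcal/mol.
CHO at 300° is staggered. CN at 0° is gauche with CHO at 300° (0.7); CN at 0° is gauche with OCH3 at 60° (0.6); F at 120° is gauche with OCH3 at 60° (0.6); F at 120° is gauche with Br at 180° (0.5); CH3 at 240° is gauche with CHO at 300° (0.9); CH3 at 240° is gauche with Br at 180° (0.8). Total 4.1 kcal/mol.
The minimum (3.9 kcal/mol) occurs with CHO at 180°.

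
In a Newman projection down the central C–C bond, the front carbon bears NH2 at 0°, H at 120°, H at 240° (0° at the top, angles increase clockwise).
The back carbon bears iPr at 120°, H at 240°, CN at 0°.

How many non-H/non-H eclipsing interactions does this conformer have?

1

Non-H eclipsing pairs: NH2(0°)/CN(0°) — 1 interaction.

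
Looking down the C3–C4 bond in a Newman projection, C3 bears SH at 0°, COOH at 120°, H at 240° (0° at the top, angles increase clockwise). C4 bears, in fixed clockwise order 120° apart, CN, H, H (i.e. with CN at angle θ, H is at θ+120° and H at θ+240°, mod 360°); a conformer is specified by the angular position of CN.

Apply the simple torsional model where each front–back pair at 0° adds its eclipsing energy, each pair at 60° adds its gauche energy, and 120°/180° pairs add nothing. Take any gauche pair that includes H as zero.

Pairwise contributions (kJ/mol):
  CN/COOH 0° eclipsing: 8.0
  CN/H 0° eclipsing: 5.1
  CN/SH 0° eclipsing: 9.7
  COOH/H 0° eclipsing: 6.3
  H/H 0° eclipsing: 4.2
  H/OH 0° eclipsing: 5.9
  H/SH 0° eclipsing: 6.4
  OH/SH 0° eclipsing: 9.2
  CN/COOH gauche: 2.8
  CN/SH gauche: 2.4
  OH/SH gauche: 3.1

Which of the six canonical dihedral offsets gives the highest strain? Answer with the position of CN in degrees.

CN at 0° is eclipsed. SH at 0° is eclipsed with CN at 0° (9.7); COOH at 120° is eclipsed with H at 120° (6.3); H at 240° is eclipsed with H at 240° (4.2). Total 20.2 kJ/mol.
CN at 60° is staggered. SH at 0° is gauche with CN at 60° (2.4); COOH at 120° is gauche with CN at 60° (2.8). Total 5.2 kJ/mol.
CN at 120° is eclipsed. SH at 0° is eclipsed with H at 0° (6.4); COOH at 120° is eclipsed with CN at 120° (8.0); H at 240° is eclipsed with H at 240° (4.2). Total 18.6 kJ/mol.
CN at 180° is staggered. COOH at 120° is gauche with CN at 180° (2.8). Total 2.8 kJ/mol.
CN at 240° is eclipsed. SH at 0° is eclipsed with H at 0° (6.4); COOH at 120° is eclipsed with H at 120° (6.3); H at 240° is eclipsed with CN at 240° (5.1). Total 17.8 kJ/mol.
CN at 300° is staggered. SH at 0° is gauche with CN at 300° (2.4). Total 2.4 kJ/mol.
The maximum (20.2 kJ/mol) occurs with CN at 0°.

0°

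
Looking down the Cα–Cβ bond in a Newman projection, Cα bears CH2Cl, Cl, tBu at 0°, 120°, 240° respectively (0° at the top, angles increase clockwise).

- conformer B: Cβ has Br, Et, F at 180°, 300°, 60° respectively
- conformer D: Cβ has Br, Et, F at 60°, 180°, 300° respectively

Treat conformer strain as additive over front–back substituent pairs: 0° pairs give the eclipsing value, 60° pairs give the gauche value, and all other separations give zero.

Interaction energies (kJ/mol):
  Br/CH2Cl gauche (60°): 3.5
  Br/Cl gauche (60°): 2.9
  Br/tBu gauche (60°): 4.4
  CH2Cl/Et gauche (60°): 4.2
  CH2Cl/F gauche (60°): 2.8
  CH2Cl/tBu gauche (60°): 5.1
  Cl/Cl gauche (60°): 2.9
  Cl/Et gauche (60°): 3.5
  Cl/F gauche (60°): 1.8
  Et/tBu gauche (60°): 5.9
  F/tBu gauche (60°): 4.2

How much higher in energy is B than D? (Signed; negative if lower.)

B (staggered): CH2Cl–Et gauche, CH2Cl–F gauche, Cl–Br gauche, Cl–F gauche, tBu–Br gauche, tBu–Et gauche; 4.2 + 2.8 + 2.9 + 1.8 + 4.4 + 5.9 = 22.0 kJ/mol.
D (staggered): CH2Cl–Br gauche, CH2Cl–F gauche, Cl–Br gauche, Cl–Et gauche, tBu–Et gauche, tBu–F gauche; 3.5 + 2.8 + 2.9 + 3.5 + 5.9 + 4.2 = 22.8 kJ/mol.
E(B) − E(D) = 22.0 − 22.8 = -0.8 kJ/mol.

-0.8 kJ/mol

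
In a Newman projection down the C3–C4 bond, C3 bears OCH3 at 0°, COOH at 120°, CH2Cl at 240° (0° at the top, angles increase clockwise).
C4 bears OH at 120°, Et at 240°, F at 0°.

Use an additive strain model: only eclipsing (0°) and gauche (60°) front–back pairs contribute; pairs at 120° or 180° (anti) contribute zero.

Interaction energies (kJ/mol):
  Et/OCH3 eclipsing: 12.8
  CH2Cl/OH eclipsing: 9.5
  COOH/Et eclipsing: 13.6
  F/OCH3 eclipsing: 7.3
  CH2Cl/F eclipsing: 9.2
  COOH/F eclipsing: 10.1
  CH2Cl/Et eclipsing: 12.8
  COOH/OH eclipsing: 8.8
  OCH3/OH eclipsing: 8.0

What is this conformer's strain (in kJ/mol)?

28.9 kJ/mol

This conformer (eclipsed): OCH3(0°)/F(0°) eclipsed 7.3; COOH(120°)/OH(120°) eclipsed 8.8; CH2Cl(240°)/Et(240°) eclipsed 12.8 → 28.9 kJ/mol.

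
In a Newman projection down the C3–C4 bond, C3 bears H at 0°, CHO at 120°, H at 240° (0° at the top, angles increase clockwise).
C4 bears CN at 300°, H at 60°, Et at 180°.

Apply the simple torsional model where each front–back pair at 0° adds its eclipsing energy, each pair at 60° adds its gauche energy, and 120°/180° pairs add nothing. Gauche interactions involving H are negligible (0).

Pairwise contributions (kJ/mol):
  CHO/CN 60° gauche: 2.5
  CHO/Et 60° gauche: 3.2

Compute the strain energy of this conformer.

3.2 kJ/mol

This conformer is staggered. CHO at 120° is gauche with Et at 180° (3.2). Total 3.2 kJ/mol.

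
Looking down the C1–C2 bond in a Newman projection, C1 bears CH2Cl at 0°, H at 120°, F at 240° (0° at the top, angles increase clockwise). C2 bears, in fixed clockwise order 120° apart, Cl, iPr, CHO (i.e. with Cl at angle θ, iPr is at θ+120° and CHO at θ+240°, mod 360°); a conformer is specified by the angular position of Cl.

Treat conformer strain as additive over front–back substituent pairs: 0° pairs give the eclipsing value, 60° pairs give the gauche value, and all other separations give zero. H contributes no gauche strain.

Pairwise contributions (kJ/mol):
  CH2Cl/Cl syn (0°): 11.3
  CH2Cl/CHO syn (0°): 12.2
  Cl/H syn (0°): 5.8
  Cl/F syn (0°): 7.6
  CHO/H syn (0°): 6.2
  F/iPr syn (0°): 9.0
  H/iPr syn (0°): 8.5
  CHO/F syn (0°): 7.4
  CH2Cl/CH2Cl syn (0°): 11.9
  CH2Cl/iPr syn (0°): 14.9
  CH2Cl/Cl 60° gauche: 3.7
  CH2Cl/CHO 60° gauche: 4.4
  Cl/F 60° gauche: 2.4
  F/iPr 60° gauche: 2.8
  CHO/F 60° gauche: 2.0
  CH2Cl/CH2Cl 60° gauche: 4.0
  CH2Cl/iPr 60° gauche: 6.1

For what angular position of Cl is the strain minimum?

Cl at 0° is eclipsed. CH2Cl at 0° is eclipsed with Cl at 0° (11.3); H at 120° is eclipsed with iPr at 120° (8.5); F at 240° is eclipsed with CHO at 240° (7.4). Total 27.2 kJ/mol.
Cl at 60° is staggered. CH2Cl at 0° is gauche with Cl at 60° (3.7); CH2Cl at 0° is gauche with CHO at 300° (4.4); F at 240° is gauche with iPr at 180° (2.8); F at 240° is gauche with CHO at 300° (2.0). Total 12.9 kJ/mol.
Cl at 120° is eclipsed. CH2Cl at 0° is eclipsed with CHO at 0° (12.2); H at 120° is eclipsed with Cl at 120° (5.8); F at 240° is eclipsed with iPr at 240° (9.0). Total 27.0 kJ/mol.
Cl at 180° is staggered. CH2Cl at 0° is gauche with iPr at 300° (6.1); CH2Cl at 0° is gauche with CHO at 60° (4.4); F at 240° is gauche with Cl at 180° (2.4); F at 240° is gauche with iPr at 300° (2.8). Total 15.7 kJ/mol.
Cl at 240° is eclipsed. CH2Cl at 0° is eclipsed with iPr at 0° (14.9); H at 120° is eclipsed with CHO at 120° (6.2); F at 240° is eclipsed with Cl at 240° (7.6). Total 28.7 kJ/mol.
Cl at 300° is staggered. CH2Cl at 0° is gauche with Cl at 300° (3.7); CH2Cl at 0° is gauche with iPr at 60° (6.1); F at 240° is gauche with Cl at 300° (2.4); F at 240° is gauche with CHO at 180° (2.0). Total 14.2 kJ/mol.
The minimum (12.9 kJ/mol) occurs with Cl at 60°.

60°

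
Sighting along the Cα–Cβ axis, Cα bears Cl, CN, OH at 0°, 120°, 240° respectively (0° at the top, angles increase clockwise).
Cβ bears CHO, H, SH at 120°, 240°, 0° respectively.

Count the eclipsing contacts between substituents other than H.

Non-H eclipsing pairs: Cl(0°)/SH(0°); CN(120°)/CHO(120°) — 2 interactions.

2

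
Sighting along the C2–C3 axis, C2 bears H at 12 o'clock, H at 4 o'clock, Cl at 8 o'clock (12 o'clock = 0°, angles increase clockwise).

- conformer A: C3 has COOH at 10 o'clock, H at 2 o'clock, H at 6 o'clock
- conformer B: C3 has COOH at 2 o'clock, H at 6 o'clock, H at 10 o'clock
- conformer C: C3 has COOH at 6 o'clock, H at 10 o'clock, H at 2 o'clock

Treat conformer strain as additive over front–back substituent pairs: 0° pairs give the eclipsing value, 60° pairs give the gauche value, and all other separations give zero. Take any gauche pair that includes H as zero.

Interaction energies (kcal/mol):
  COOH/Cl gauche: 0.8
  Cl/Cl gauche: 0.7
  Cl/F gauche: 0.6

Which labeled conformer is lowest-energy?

A (staggered): Cl(240°)/COOH(300°) gauche 0.8 → 0.8 kcal/mol.
B (staggered): no non-H gauche contacts → 0.0 kcal/mol.
C (staggered): Cl(240°)/COOH(180°) gauche 0.8 → 0.8 kcal/mol.
B has the lowest total (0.0 kcal/mol).

B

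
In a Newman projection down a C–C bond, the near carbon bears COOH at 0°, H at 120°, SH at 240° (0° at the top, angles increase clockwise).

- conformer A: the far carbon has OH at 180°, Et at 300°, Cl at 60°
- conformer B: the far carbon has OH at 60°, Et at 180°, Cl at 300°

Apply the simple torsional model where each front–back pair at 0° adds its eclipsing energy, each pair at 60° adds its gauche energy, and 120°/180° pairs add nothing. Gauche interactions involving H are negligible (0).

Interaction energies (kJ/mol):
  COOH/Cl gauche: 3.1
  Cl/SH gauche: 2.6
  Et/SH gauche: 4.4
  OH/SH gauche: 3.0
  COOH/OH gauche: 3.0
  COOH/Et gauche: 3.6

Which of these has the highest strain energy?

A (staggered): COOH–Et gauche, COOH–Cl gauche, SH–OH gauche, SH–Et gauche; 3.6 + 3.1 + 3.0 + 4.4 = 14.1 kJ/mol.
B (staggered): COOH–OH gauche, COOH–Cl gauche, SH–Et gauche, SH–Cl gauche; 3.0 + 3.1 + 4.4 + 2.6 = 13.1 kJ/mol.
A has the highest total (14.1 kJ/mol).

A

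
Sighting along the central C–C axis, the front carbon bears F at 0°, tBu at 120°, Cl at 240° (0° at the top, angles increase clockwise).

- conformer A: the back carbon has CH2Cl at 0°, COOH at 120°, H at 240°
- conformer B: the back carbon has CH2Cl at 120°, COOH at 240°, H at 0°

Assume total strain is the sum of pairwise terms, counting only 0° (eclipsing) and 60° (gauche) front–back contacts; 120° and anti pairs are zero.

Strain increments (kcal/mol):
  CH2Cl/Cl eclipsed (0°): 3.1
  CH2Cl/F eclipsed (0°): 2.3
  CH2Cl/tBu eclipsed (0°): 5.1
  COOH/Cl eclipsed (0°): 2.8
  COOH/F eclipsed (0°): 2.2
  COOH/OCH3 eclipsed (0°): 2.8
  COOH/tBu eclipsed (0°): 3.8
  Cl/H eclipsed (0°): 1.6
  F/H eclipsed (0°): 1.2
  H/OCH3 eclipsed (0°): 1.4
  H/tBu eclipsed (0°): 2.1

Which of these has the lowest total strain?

A

A (eclipsed): F(0°)/CH2Cl(0°) eclipsed 2.3; tBu(120°)/COOH(120°) eclipsed 3.8; Cl(240°)/H(240°) eclipsed 1.6 → 7.7 kcal/mol.
B (eclipsed): F(0°)/H(0°) eclipsed 1.2; tBu(120°)/CH2Cl(120°) eclipsed 5.1; Cl(240°)/COOH(240°) eclipsed 2.8 → 9.1 kcal/mol.
A has the lowest total (7.7 kcal/mol).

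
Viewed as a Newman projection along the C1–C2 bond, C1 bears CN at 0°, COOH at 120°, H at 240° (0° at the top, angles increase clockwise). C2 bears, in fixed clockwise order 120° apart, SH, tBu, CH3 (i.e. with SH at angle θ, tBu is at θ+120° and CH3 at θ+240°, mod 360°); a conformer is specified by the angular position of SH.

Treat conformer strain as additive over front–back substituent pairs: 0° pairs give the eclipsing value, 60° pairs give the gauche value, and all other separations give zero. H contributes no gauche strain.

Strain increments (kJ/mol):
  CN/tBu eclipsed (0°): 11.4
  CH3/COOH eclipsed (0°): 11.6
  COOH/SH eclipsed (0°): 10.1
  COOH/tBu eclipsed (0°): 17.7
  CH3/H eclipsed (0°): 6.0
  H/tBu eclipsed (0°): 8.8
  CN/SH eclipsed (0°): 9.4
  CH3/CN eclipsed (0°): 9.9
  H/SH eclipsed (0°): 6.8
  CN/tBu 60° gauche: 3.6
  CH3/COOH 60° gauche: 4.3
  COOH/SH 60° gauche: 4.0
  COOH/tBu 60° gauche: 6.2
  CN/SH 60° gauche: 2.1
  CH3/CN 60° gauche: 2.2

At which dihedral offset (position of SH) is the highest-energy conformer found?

SH at 0° (eclipsed): CN–SH eclipsed, COOH–tBu eclipsed, H–CH3 eclipsed; 9.4 + 17.7 + 6.0 = 33.1 kJ/mol.
SH at 60° (staggered): CN–SH gauche, CN–CH3 gauche, COOH–SH gauche, COOH–tBu gauche; 2.1 + 2.2 + 4.0 + 6.2 = 14.5 kJ/mol.
SH at 120° (eclipsed): CN–CH3 eclipsed, COOH–SH eclipsed, H–tBu eclipsed; 9.9 + 10.1 + 8.8 = 28.8 kJ/mol.
SH at 180° (staggered): CN–tBu gauche, CN–CH3 gauche, COOH–SH gauche, COOH–CH3 gauche; 3.6 + 2.2 + 4.0 + 4.3 = 14.1 kJ/mol.
SH at 240° (eclipsed): CN–tBu eclipsed, COOH–CH3 eclipsed, H–SH eclipsed; 11.4 + 11.6 + 6.8 = 29.8 kJ/mol.
SH at 300° (staggered): CN–SH gauche, CN–tBu gauche, COOH–tBu gauche, COOH–CH3 gauche; 2.1 + 3.6 + 6.2 + 4.3 = 16.2 kJ/mol.
The maximum (33.1 kJ/mol) occurs with SH at 0°.

0°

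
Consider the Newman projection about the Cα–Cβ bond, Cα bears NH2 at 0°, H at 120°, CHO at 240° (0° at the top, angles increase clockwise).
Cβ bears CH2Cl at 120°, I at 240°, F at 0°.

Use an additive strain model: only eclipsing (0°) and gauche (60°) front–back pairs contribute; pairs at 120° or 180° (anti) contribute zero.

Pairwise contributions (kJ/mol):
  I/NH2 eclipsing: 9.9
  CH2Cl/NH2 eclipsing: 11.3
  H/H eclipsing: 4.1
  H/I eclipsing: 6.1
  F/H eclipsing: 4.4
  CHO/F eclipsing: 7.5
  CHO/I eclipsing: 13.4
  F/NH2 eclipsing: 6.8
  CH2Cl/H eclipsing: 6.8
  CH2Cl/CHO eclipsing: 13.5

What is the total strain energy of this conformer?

This conformer is eclipsed. NH2 at 0° is eclipsed with F at 0° (6.8); H at 120° is eclipsed with CH2Cl at 120° (6.8); CHO at 240° is eclipsed with I at 240° (13.4). Total 27.0 kJ/mol.

27.0 kJ/mol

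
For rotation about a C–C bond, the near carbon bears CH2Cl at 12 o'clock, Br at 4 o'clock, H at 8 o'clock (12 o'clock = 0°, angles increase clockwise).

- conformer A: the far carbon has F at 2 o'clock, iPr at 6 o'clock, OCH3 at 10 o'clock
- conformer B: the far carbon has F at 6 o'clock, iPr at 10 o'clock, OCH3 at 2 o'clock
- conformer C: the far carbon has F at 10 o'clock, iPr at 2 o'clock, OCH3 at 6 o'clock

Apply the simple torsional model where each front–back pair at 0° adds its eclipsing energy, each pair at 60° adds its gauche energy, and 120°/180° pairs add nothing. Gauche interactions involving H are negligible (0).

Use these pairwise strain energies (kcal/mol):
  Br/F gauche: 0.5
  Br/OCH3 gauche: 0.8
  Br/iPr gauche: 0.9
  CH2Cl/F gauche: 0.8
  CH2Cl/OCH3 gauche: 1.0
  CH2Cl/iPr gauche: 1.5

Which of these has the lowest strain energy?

A

A (staggered): CH2Cl–F gauche, CH2Cl–OCH3 gauche, Br–F gauche, Br–iPr gauche; 0.8 + 1.0 + 0.5 + 0.9 = 3.2 kcal/mol.
B (staggered): CH2Cl–iPr gauche, CH2Cl–OCH3 gauche, Br–F gauche, Br–OCH3 gauche; 1.5 + 1.0 + 0.5 + 0.8 = 3.8 kcal/mol.
C (staggered): CH2Cl–F gauche, CH2Cl–iPr gauche, Br–iPr gauche, Br–OCH3 gauche; 0.8 + 1.5 + 0.9 + 0.8 = 4.0 kcal/mol.
A has the lowest total (3.2 kcal/mol).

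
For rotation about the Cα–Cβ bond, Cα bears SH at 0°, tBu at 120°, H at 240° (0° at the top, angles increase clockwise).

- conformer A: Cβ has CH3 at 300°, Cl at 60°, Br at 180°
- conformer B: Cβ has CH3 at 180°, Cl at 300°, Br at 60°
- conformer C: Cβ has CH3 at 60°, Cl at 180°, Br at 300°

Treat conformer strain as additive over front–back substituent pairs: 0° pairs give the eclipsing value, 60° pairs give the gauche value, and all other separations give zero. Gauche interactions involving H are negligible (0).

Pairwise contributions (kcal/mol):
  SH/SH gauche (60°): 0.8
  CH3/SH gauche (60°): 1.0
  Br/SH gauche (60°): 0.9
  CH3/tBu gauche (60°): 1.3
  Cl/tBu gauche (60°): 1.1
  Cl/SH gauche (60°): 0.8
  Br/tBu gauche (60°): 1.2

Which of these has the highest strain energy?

A (staggered): SH(0°)/CH3(300°) gauche 1.0; SH(0°)/Cl(60°) gauche 0.8; tBu(120°)/Cl(60°) gauche 1.1; tBu(120°)/Br(180°) gauche 1.2 → 4.1 kcal/mol.
B (staggered): SH(0°)/Cl(300°) gauche 0.8; SH(0°)/Br(60°) gauche 0.9; tBu(120°)/CH3(180°) gauche 1.3; tBu(120°)/Br(60°) gauche 1.2 → 4.2 kcal/mol.
C (staggered): SH(0°)/CH3(60°) gauche 1.0; SH(0°)/Br(300°) gauche 0.9; tBu(120°)/CH3(60°) gauche 1.3; tBu(120°)/Cl(180°) gauche 1.1 → 4.3 kcal/mol.
C has the highest total (4.3 kcal/mol).

C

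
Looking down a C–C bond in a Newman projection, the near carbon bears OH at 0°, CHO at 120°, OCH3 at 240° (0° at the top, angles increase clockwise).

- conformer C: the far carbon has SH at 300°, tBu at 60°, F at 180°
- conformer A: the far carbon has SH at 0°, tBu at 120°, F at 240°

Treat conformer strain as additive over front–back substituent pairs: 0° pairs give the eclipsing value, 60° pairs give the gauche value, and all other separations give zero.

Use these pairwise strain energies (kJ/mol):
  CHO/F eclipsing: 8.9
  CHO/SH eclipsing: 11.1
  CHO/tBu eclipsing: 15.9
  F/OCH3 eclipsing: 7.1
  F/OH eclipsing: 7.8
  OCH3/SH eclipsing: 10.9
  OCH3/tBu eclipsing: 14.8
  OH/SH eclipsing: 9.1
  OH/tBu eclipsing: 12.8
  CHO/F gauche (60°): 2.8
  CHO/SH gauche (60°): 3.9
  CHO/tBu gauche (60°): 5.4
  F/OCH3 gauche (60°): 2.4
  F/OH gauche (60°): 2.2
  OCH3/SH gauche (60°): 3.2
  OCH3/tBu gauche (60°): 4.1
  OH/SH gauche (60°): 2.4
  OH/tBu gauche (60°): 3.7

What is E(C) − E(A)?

C is staggered. OH at 0° is gauche with SH at 300° (2.4); OH at 0° is gauche with tBu at 60° (3.7); CHO at 120° is gauche with tBu at 60° (5.4); CHO at 120° is gauche with F at 180° (2.8); OCH3 at 240° is gauche with SH at 300° (3.2); OCH3 at 240° is gauche with F at 180° (2.4). Total 19.9 kJ/mol.
A is eclipsed. OH at 0° is eclipsed with SH at 0° (9.1); CHO at 120° is eclipsed with tBu at 120° (15.9); OCH3 at 240° is eclipsed with F at 240° (7.1). Total 32.1 kJ/mol.
E(C) − E(A) = 19.9 − 32.1 = -12.2 kJ/mol.

-12.2 kJ/mol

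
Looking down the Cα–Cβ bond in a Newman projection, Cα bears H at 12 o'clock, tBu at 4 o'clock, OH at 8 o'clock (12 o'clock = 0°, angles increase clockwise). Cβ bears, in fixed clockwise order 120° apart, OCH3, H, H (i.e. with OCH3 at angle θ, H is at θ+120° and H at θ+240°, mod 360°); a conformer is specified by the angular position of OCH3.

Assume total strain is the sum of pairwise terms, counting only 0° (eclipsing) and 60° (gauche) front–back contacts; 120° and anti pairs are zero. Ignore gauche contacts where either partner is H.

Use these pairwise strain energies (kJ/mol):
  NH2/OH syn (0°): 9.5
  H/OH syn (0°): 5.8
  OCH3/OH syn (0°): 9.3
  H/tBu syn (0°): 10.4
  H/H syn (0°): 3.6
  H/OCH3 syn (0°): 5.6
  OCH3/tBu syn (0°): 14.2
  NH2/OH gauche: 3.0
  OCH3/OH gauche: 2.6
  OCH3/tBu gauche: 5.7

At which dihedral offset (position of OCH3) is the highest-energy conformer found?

OCH3 at 0° is eclipsed. H at 0° is eclipsed with OCH3 at 0° (5.6); tBu at 120° is eclipsed with H at 120° (10.4); OH at 240° is eclipsed with H at 240° (5.8). Total 21.8 kJ/mol.
OCH3 at 60° is staggered. tBu at 120° is gauche with OCH3 at 60° (5.7). Total 5.7 kJ/mol.
OCH3 at 120° is eclipsed. H at 0° is eclipsed with H at 0° (3.6); tBu at 120° is eclipsed with OCH3 at 120° (14.2); OH at 240° is eclipsed with H at 240° (5.8). Total 23.6 kJ/mol.
OCH3 at 180° is staggered. tBu at 120° is gauche with OCH3 at 180° (5.7); OH at 240° is gauche with OCH3 at 180° (2.6). Total 8.3 kJ/mol.
OCH3 at 240° is eclipsed. H at 0° is eclipsed with H at 0° (3.6); tBu at 120° is eclipsed with H at 120° (10.4); OH at 240° is eclipsed with OCH3 at 240° (9.3). Total 23.3 kJ/mol.
OCH3 at 300° is staggered. OH at 240° is gauche with OCH3 at 300° (2.6). Total 2.6 kJ/mol.
The maximum (23.6 kJ/mol) occurs with OCH3 at 120°.

120°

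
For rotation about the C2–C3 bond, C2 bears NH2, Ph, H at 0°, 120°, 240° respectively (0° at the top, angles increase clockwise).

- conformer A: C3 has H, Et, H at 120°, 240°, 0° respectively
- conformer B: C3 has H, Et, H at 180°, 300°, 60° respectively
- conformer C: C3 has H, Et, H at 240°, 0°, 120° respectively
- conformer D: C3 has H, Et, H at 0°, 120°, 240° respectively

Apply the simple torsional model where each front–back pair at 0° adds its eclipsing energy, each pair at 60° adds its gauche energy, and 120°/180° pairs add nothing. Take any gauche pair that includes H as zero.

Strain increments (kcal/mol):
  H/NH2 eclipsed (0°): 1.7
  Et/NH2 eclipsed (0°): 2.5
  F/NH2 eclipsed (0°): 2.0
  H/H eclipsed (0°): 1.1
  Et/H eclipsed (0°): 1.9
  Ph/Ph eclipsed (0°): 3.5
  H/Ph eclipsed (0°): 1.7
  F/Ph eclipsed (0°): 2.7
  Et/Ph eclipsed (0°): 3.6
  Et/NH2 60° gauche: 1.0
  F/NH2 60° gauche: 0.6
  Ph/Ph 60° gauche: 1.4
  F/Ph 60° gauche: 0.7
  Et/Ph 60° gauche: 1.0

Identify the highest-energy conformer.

D

A (eclipsed): NH2(0°)/H(0°) eclipsed 1.7; Ph(120°)/H(120°) eclipsed 1.7; H(240°)/Et(240°) eclipsed 1.9 → 5.3 kcal/mol.
B (staggered): NH2(0°)/Et(300°) gauche 1.0 → 1.0 kcal/mol.
C (eclipsed): NH2(0°)/Et(0°) eclipsed 2.5; Ph(120°)/H(120°) eclipsed 1.7; H(240°)/H(240°) eclipsed 1.1 → 5.3 kcal/mol.
D (eclipsed): NH2(0°)/H(0°) eclipsed 1.7; Ph(120°)/Et(120°) eclipsed 3.6; H(240°)/H(240°) eclipsed 1.1 → 6.4 kcal/mol.
D has the highest total (6.4 kcal/mol).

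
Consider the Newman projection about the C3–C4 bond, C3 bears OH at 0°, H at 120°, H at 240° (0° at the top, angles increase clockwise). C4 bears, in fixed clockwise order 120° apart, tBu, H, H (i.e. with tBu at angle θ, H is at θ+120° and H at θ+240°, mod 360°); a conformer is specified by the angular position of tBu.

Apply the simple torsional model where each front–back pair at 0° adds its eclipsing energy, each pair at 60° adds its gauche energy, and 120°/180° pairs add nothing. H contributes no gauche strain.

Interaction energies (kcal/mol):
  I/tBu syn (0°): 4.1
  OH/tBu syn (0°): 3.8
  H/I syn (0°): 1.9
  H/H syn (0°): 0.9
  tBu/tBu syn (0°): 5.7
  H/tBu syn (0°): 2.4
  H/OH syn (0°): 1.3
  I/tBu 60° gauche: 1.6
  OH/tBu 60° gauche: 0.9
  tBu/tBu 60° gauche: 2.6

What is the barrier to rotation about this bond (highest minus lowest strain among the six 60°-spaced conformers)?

tBu at 0° (eclipsed): OH(0°)/tBu(0°) eclipsed 3.8; H(120°)/H(120°) eclipsed 0.9; H(240°)/H(240°) eclipsed 0.9 → 5.6 kcal/mol.
tBu at 60° (staggered): OH(0°)/tBu(60°) gauche 0.9 → 0.9 kcal/mol.
tBu at 120° (eclipsed): OH(0°)/H(0°) eclipsed 1.3; H(120°)/tBu(120°) eclipsed 2.4; H(240°)/H(240°) eclipsed 0.9 → 4.6 kcal/mol.
tBu at 180° (staggered): no non-H gauche contacts → 0.0 kcal/mol.
tBu at 240° (eclipsed): OH(0°)/H(0°) eclipsed 1.3; H(120°)/H(120°) eclipsed 0.9; H(240°)/tBu(240°) eclipsed 2.4 → 4.6 kcal/mol.
tBu at 300° (staggered): OH(0°)/tBu(300°) gauche 0.9 → 0.9 kcal/mol.
Max at 0° (5.6 kcal/mol), min at 180° (0.0 kcal/mol); barrier = 5.6 kcal/mol.

5.6 kcal/mol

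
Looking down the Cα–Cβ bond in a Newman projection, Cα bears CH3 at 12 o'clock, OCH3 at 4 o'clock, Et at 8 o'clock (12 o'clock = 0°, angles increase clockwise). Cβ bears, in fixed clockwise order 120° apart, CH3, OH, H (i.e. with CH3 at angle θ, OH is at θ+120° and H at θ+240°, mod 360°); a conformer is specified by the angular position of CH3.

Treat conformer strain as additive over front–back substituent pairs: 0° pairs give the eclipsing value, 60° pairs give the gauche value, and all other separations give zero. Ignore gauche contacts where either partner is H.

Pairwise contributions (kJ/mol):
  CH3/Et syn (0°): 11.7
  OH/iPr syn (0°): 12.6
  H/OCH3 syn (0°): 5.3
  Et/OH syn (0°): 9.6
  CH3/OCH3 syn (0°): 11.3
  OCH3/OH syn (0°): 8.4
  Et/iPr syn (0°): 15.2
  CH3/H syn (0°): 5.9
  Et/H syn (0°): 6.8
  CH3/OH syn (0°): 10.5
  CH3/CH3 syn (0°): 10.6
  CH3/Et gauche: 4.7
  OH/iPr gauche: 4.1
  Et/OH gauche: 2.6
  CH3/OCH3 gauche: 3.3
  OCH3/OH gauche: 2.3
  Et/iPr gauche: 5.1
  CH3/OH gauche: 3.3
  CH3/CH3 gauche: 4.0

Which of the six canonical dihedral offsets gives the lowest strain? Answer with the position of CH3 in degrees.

CH3 at 0° (eclipsed): CH3(0°)/CH3(0°) eclipsed 10.6; OCH3(120°)/OH(120°) eclipsed 8.4; Et(240°)/H(240°) eclipsed 6.8 → 25.8 kJ/mol.
CH3 at 60° (staggered): CH3(0°)/CH3(60°) gauche 4.0; OCH3(120°)/CH3(60°) gauche 3.3; OCH3(120°)/OH(180°) gauche 2.3; Et(240°)/OH(180°) gauche 2.6 → 12.2 kJ/mol.
CH3 at 120° (eclipsed): CH3(0°)/H(0°) eclipsed 5.9; OCH3(120°)/CH3(120°) eclipsed 11.3; Et(240°)/OH(240°) eclipsed 9.6 → 26.8 kJ/mol.
CH3 at 180° (staggered): CH3(0°)/OH(300°) gauche 3.3; OCH3(120°)/CH3(180°) gauche 3.3; Et(240°)/CH3(180°) gauche 4.7; Et(240°)/OH(300°) gauche 2.6 → 13.9 kJ/mol.
CH3 at 240° (eclipsed): CH3(0°)/OH(0°) eclipsed 10.5; OCH3(120°)/H(120°) eclipsed 5.3; Et(240°)/CH3(240°) eclipsed 11.7 → 27.5 kJ/mol.
CH3 at 300° (staggered): CH3(0°)/CH3(300°) gauche 4.0; CH3(0°)/OH(60°) gauche 3.3; OCH3(120°)/OH(60°) gauche 2.3; Et(240°)/CH3(300°) gauche 4.7 → 14.3 kJ/mol.
The minimum (12.2 kJ/mol) occurs with CH3 at 60°.

60°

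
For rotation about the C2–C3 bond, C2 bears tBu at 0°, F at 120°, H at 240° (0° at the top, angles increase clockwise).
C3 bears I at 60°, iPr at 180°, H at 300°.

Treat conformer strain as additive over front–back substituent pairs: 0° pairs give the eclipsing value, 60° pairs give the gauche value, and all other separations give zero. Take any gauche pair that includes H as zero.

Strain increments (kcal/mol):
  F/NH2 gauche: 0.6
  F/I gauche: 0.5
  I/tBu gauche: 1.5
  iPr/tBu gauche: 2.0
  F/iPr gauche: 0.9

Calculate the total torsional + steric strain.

2.9 kcal/mol

This conformer is staggered. tBu at 0° is gauche with I at 60° (1.5); F at 120° is gauche with I at 60° (0.5); F at 120° is gauche with iPr at 180° (0.9). Total 2.9 kcal/mol.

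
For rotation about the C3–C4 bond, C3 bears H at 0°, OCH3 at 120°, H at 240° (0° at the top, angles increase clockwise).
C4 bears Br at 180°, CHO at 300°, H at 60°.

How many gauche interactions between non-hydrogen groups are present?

Non-H gauche pairs: OCH3(120°)/Br(180°) — 1 interaction.

1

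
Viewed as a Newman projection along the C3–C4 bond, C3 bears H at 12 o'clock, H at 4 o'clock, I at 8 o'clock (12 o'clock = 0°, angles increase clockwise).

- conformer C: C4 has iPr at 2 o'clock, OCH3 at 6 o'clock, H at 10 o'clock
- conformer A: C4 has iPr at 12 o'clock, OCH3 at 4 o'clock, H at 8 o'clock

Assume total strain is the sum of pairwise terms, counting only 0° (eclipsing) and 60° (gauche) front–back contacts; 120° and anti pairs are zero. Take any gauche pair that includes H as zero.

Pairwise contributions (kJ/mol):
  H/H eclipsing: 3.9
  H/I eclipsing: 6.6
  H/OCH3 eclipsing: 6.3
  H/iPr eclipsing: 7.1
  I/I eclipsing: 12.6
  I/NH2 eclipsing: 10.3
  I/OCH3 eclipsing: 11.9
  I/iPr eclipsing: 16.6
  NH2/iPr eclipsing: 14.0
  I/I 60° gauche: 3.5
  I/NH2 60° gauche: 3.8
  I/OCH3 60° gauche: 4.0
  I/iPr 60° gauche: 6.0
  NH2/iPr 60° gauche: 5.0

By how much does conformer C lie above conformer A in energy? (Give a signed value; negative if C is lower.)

-16.0 kJ/mol

C is staggered. I at 240° is gauche with OCH3 at 180° (4.0). Total 4.0 kJ/mol.
A is eclipsed. H at 0° is eclipsed with iPr at 0° (7.1); H at 120° is eclipsed with OCH3 at 120° (6.3); I at 240° is eclipsed with H at 240° (6.6). Total 20.0 kJ/mol.
E(C) − E(A) = 4.0 − 20.0 = -16.0 kJ/mol.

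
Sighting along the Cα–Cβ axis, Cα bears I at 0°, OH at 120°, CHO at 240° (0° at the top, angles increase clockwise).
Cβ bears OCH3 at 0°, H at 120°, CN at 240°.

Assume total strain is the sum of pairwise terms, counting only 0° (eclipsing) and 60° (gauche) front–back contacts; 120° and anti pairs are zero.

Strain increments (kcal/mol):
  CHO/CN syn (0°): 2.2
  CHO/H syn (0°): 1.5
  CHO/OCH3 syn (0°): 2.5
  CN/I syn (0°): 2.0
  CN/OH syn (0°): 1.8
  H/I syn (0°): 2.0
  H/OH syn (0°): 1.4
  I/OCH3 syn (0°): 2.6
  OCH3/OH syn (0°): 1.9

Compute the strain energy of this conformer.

6.2 kcal/mol

This conformer is eclipsed. I at 0° is eclipsed with OCH3 at 0° (2.6); OH at 120° is eclipsed with H at 120° (1.4); CHO at 240° is eclipsed with CN at 240° (2.2). Total 6.2 kcal/mol.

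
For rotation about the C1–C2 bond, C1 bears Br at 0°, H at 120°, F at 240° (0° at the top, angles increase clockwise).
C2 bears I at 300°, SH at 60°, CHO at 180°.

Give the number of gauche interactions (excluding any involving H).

4

Non-H gauche pairs: Br(0°)/I(300°); Br(0°)/SH(60°); F(240°)/I(300°); F(240°)/CHO(180°) — 4 interactions.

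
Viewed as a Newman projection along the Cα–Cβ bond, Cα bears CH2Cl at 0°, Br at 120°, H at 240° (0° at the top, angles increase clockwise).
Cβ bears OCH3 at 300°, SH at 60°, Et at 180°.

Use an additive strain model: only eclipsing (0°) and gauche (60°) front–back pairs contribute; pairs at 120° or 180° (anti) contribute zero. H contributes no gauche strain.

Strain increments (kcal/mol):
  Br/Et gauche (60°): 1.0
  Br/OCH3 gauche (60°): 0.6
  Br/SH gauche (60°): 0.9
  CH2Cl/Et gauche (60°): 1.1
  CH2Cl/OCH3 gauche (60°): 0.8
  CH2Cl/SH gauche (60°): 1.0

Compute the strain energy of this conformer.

3.7 kcal/mol

This conformer (staggered): CH2Cl–OCH3 gauche, CH2Cl–SH gauche, Br–SH gauche, Br–Et gauche; 0.8 + 1.0 + 0.9 + 1.0 = 3.7 kcal/mol.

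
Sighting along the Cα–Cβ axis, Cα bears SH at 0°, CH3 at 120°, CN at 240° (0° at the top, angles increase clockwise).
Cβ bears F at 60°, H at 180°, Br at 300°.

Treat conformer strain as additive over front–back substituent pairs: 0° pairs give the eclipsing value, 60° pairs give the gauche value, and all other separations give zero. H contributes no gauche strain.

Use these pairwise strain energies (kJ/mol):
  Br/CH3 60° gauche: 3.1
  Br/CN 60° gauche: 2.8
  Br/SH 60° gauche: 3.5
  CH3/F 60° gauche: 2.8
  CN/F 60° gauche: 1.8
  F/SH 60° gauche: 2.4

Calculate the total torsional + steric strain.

This conformer (staggered): SH–F gauche, SH–Br gauche, CH3–F gauche, CN–Br gauche; 2.4 + 3.5 + 2.8 + 2.8 = 11.5 kJ/mol.

11.5 kJ/mol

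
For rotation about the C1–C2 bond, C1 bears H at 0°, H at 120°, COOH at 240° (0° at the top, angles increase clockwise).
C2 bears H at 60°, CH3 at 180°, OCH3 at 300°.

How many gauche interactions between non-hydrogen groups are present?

Non-H gauche pairs: COOH(240°)/CH3(180°); COOH(240°)/OCH3(300°) — 2 interactions.

2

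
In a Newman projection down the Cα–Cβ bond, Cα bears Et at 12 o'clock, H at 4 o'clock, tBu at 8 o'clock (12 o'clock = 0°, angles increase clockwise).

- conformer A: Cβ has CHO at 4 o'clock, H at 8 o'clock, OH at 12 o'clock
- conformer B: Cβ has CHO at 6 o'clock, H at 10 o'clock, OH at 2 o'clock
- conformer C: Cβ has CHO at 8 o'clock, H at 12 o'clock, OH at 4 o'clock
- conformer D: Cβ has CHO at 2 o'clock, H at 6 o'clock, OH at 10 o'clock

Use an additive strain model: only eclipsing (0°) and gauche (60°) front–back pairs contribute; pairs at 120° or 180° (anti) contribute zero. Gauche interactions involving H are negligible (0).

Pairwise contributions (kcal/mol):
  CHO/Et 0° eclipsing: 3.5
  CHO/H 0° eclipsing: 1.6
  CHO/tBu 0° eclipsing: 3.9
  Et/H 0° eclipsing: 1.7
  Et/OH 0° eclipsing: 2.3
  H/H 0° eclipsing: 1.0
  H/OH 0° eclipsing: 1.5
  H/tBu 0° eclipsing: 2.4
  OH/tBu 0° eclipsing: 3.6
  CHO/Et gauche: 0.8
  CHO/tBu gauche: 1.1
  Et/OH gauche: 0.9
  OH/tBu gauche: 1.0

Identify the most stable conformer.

B

A (eclipsed): Et(0°)/OH(0°) eclipsed 2.3; H(120°)/CHO(120°) eclipsed 1.6; tBu(240°)/H(240°) eclipsed 2.4 → 6.3 kcal/mol.
B (staggered): Et(0°)/OH(60°) gauche 0.9; tBu(240°)/CHO(180°) gauche 1.1 → 2.0 kcal/mol.
C (eclipsed): Et(0°)/H(0°) eclipsed 1.7; H(120°)/OH(120°) eclipsed 1.5; tBu(240°)/CHO(240°) eclipsed 3.9 → 7.1 kcal/mol.
D (staggered): Et(0°)/CHO(60°) gauche 0.8; Et(0°)/OH(300°) gauche 0.9; tBu(240°)/OH(300°) gauche 1.0 → 2.7 kcal/mol.
B has the lowest total (2.0 kcal/mol).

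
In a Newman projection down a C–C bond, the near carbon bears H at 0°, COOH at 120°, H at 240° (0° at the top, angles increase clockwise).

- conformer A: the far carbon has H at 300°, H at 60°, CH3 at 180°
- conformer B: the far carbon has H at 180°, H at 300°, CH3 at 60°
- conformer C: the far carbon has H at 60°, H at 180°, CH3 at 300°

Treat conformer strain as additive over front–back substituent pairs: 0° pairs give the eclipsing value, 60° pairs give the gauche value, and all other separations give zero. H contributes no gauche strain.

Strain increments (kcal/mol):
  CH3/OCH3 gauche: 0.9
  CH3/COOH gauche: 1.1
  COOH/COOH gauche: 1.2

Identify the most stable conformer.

A is staggered. COOH at 120° is gauche with CH3 at 180° (1.1). Total 1.1 kcal/mol.
B is staggered. COOH at 120° is gauche with CH3 at 60° (1.1). Total 1.1 kcal/mol.
C (staggered): no non-H gauche contacts → 0.0 kcal/mol.
C has the lowest total (0.0 kcal/mol).

C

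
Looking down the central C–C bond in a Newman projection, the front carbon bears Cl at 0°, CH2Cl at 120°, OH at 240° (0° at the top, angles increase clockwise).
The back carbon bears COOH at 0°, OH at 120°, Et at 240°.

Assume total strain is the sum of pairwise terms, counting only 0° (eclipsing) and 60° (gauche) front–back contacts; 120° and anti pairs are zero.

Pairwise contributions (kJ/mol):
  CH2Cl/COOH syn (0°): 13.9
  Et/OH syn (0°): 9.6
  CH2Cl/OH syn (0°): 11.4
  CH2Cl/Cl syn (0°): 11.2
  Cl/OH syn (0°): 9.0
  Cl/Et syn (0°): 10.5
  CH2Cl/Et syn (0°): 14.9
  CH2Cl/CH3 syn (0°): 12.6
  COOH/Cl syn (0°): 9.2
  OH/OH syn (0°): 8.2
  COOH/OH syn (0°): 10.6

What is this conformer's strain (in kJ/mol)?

30.2 kJ/mol

This conformer is eclipsed. Cl at 0° is eclipsed with COOH at 0° (9.2); CH2Cl at 120° is eclipsed with OH at 120° (11.4); OH at 240° is eclipsed with Et at 240° (9.6). Total 30.2 kJ/mol.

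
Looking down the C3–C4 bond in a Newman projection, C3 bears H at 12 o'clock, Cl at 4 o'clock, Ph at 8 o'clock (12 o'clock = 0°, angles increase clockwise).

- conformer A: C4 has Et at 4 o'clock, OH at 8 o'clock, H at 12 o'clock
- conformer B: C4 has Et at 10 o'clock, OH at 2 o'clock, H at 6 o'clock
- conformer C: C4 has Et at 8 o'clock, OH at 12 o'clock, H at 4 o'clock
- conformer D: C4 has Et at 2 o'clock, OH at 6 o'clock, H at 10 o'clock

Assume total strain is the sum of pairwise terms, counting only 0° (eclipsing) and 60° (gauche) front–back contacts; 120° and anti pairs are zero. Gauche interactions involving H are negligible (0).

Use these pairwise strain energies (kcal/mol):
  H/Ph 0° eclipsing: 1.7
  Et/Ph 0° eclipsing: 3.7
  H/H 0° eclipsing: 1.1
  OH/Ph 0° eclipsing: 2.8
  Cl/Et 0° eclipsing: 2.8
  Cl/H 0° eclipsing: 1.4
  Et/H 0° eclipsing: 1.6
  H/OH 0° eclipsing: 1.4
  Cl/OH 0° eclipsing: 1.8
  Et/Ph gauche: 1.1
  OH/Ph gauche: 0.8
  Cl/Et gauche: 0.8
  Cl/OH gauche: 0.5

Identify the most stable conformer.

B

A (eclipsed): H–H eclipsed, Cl–Et eclipsed, Ph–OH eclipsed; 1.1 + 2.8 + 2.8 = 6.7 kcal/mol.
B (staggered): Cl–OH gauche, Ph–Et gauche; 0.5 + 1.1 = 1.6 kcal/mol.
C (eclipsed): H–OH eclipsed, Cl–H eclipsed, Ph–Et eclipsed; 1.4 + 1.4 + 3.7 = 6.5 kcal/mol.
D (staggered): Cl–Et gauche, Cl–OH gauche, Ph–OH gauche; 0.8 + 0.5 + 0.8 = 2.1 kcal/mol.
B has the lowest total (1.6 kcal/mol).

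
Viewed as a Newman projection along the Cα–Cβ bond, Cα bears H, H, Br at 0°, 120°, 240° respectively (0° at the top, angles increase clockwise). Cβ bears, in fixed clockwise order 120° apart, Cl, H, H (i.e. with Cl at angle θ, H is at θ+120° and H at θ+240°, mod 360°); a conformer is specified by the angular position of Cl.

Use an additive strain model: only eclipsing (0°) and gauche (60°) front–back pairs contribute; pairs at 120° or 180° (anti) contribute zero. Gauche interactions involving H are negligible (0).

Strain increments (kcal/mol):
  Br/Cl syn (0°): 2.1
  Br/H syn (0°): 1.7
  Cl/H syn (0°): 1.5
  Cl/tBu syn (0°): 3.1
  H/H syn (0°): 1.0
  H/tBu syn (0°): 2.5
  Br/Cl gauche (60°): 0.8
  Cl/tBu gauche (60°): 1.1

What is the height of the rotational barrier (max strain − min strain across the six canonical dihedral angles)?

Cl at 0° (eclipsed): H(0°)/Cl(0°) eclipsed 1.5; H(120°)/H(120°) eclipsed 1.0; Br(240°)/H(240°) eclipsed 1.7 → 4.2 kcal/mol.
Cl at 60° (staggered): no non-H gauche contacts → 0.0 kcal/mol.
Cl at 120° (eclipsed): H(0°)/H(0°) eclipsed 1.0; H(120°)/Cl(120°) eclipsed 1.5; Br(240°)/H(240°) eclipsed 1.7 → 4.2 kcal/mol.
Cl at 180° (staggered): Br(240°)/Cl(180°) gauche 0.8 → 0.8 kcal/mol.
Cl at 240° (eclipsed): H(0°)/H(0°) eclipsed 1.0; H(120°)/H(120°) eclipsed 1.0; Br(240°)/Cl(240°) eclipsed 2.1 → 4.1 kcal/mol.
Cl at 300° (staggered): Br(240°)/Cl(300°) gauche 0.8 → 0.8 kcal/mol.
Max at 0° (4.2 kcal/mol), min at 60° (0.0 kcal/mol); barrier = 4.2 kcal/mol.

4.2 kcal/mol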